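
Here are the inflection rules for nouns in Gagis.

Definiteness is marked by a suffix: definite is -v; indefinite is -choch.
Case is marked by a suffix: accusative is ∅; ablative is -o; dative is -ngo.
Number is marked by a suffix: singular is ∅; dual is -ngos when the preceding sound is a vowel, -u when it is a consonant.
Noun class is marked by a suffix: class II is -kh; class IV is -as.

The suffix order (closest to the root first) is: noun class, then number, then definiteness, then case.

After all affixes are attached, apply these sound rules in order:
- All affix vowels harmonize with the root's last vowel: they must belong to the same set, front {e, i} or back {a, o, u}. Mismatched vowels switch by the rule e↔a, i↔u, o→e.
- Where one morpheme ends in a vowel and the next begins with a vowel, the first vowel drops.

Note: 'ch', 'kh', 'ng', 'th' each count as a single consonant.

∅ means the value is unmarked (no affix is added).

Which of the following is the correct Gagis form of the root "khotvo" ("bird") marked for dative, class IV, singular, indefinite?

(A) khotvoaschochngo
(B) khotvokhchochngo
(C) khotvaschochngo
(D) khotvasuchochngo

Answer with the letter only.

Attach noun class class IV -as → khotvoas.
number = singular: zero marking, form stays khotvoas.
Attach definiteness indefinite -choch → khotvoaschoch.
Attach case dative -ngo → khotvoaschochngo.
Vowel harmony: no change.
Apply vowel deletion: khotvoaschochngo → khotvaschochngo.
So the correct form is khotvaschochngo, option (C).
(A) khotvoaschochngo is wrong: it fails to apply the sound rule(s).
(B) khotvokhchochngo is wrong: it uses class II instead of class IV for noun class.
(D) khotvasuchochngo is wrong: it uses dual instead of singular for number.

C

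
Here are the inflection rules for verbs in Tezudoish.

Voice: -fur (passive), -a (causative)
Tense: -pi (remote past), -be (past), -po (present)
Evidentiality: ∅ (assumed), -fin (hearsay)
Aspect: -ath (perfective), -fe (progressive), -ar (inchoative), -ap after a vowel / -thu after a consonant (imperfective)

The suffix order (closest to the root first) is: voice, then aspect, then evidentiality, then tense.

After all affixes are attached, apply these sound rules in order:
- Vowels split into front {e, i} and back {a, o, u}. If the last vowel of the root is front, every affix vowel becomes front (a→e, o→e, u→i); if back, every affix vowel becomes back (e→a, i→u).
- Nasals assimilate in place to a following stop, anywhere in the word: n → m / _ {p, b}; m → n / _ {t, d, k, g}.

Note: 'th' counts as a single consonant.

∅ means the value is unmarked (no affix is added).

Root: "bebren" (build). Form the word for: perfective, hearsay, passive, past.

bebrenfirethfimbe

Attach voice passive -fur → bebrenfur.
Attach aspect perfective -ath → bebrenfurath.
Attach evidentiality hearsay -fin → bebrenfurathfin.
Attach tense past -be → bebrenfurathfinbe.
Apply vowel harmony: bebrenfurathfinbe → bebrenfirethfinbe.
Apply nasal assimilation: bebrenfirethfinbe → bebrenfirethfimbe.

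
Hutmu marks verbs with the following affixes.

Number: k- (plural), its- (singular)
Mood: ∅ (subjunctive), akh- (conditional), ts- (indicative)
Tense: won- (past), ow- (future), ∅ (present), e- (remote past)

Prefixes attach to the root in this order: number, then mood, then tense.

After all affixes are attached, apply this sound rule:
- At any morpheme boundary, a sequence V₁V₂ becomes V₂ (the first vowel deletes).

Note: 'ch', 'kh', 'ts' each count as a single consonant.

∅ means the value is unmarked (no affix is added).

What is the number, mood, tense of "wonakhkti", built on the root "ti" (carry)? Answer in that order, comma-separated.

Segment: won-akh-k-ti.
number: k- → plural.
mood: akh- → conditional.
tense: won- → past.

plural, conditional, past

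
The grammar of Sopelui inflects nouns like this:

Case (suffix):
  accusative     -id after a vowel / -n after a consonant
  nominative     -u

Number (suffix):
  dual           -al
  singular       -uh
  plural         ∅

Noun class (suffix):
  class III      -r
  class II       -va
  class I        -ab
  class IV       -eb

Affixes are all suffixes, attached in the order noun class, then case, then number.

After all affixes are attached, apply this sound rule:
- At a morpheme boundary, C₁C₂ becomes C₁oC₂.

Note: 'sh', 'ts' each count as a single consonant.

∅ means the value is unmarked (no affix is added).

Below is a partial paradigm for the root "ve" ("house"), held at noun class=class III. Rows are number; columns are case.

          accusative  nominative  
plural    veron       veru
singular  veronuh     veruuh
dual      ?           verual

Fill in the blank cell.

veronal

Attach noun class class III -r → ver.
Attach case accusative -n (after consonant 'r') → vern.
Attach number dual -al → vernal.
Apply epenthesis: vernal → veronal.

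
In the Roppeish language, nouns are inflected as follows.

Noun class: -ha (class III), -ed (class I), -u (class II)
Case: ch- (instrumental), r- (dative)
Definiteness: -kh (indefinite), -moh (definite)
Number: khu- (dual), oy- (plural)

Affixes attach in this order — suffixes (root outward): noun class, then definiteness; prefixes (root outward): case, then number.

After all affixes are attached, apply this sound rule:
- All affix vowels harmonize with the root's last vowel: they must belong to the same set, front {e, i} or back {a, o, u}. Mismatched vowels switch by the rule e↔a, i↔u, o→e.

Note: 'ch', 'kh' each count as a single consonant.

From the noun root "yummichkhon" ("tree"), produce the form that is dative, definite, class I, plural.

oyryummichkhonadmoh

Attach case dative r- → ryummichkhon.
Attach noun class class I -ed → ryummichkhoned.
Attach definiteness definite -moh → ryummichkhonedmoh.
Attach number plural oy- → oyryummichkhonedmoh.
Apply vowel harmony: oyryummichkhonedmoh → oyryummichkhonadmoh.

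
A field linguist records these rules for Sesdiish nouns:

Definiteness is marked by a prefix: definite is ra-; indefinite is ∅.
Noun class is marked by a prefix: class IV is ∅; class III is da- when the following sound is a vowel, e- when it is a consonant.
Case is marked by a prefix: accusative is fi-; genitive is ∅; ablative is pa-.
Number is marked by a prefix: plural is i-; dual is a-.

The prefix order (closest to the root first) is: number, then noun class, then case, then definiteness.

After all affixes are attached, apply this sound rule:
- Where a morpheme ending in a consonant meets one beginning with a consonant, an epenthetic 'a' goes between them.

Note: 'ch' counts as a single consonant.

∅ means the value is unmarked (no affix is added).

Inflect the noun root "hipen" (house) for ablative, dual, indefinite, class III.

Attach number dual a- → ahipen.
Attach noun class class III da- (before vowel 'a') → daahipen.
Attach case ablative pa- → padaahipen.
definiteness = indefinite: zero marking, form stays padaahipen.
Epenthesis: no change.

padaahipen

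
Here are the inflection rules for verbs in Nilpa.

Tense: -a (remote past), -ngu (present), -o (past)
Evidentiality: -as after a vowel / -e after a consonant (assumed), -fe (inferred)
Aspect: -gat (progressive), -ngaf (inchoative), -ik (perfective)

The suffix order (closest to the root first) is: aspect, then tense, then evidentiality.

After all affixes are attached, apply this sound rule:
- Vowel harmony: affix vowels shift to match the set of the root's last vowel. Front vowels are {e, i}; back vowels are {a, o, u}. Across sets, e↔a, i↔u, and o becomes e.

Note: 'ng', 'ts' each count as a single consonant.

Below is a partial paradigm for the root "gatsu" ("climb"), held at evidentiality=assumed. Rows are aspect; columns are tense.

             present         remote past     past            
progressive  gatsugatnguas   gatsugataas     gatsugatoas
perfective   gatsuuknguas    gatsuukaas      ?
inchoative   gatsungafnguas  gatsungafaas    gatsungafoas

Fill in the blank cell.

gatsuukoas

Attach aspect perfective -ik → gatsuik.
Attach tense past -o → gatsuiko.
Attach evidentiality assumed -as (after vowel 'o') → gatsuikoas.
Apply vowel harmony: gatsuikoas → gatsuukoas.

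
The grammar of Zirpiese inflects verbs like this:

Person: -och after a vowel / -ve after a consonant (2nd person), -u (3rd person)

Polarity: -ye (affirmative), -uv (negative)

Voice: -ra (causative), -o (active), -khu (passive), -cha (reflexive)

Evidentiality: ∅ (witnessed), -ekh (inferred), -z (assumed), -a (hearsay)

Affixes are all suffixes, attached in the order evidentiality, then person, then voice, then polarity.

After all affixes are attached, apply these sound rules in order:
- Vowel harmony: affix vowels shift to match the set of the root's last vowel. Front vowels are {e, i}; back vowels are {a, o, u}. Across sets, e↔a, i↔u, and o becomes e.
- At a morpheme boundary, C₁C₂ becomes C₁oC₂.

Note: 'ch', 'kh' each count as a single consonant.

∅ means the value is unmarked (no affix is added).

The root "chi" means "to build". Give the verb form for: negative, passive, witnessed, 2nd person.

chiechokhiiv

evidentiality = witnessed: zero marking, form stays chi.
Attach person 2nd person -och (after vowel 'i') → chioch.
Attach voice passive -khu → chiochkhu.
Attach polarity negative -uv → chiochkhuuv.
Apply vowel harmony: chiochkhuuv → chiechkhiiv.
Apply epenthesis: chiechkhiiv → chiechokhiiv.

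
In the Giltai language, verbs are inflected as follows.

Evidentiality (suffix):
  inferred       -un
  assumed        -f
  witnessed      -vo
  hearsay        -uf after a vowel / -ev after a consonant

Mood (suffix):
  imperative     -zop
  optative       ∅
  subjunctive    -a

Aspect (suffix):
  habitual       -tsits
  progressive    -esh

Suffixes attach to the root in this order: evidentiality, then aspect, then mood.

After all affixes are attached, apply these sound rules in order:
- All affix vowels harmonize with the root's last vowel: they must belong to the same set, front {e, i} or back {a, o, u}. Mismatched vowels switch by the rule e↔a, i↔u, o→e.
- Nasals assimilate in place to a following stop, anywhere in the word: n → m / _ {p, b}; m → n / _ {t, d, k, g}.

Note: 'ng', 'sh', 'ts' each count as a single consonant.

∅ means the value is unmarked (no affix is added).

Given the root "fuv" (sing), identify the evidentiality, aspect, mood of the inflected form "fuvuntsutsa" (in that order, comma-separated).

inferred, habitual, subjunctive

Segment: fuv-un-tsits-a.
evidentiality: -un → inferred.
aspect: -tsits → habitual.
mood: -a → subjunctive.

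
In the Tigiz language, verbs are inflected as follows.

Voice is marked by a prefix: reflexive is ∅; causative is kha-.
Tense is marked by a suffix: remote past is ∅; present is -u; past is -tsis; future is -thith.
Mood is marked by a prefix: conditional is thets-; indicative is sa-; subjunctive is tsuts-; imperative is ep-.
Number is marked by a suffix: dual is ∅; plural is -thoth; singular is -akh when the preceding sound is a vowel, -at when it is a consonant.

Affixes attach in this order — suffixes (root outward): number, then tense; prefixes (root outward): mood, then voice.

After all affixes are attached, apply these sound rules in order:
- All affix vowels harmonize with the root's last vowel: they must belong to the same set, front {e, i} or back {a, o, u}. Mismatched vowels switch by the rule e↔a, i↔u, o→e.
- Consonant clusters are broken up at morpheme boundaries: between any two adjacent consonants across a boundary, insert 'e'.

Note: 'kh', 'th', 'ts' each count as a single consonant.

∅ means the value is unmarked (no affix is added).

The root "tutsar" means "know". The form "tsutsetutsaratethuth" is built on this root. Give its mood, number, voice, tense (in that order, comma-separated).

subjunctive, singular, reflexive, future

Segment: tsuts-tutsar-at-thith.
mood: tsuts- → subjunctive.
number: -akh/at → singular.
voice: ∅ → reflexive.
tense: -thith → future.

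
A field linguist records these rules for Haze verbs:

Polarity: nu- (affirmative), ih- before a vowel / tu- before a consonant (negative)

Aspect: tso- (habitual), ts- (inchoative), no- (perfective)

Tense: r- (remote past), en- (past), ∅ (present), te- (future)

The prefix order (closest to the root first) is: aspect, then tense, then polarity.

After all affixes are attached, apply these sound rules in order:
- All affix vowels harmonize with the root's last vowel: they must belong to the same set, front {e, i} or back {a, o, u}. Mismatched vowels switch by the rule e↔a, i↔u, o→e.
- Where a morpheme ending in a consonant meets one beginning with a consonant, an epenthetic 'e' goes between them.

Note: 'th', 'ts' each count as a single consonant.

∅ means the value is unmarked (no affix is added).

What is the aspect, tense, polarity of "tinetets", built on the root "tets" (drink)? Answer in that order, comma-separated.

Segment: tu-no-tets.
aspect: no- → perfective.
tense: ∅ → present.
polarity: ih/tu- → negative.

perfective, present, negative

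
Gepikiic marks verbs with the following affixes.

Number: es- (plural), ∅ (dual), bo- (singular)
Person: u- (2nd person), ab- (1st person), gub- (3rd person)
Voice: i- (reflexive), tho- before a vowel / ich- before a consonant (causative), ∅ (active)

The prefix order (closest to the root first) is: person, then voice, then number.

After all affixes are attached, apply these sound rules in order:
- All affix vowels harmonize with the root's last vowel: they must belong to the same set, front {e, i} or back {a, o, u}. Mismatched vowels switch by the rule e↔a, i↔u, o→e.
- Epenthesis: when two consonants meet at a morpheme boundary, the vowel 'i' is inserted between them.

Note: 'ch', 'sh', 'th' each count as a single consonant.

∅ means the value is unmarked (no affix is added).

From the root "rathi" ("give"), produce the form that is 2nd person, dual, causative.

Attach person 2nd person u- → urathi.
Attach voice causative tho- (before vowel 'u') → thourathi.
number = dual: zero marking, form stays thourathi.
Apply vowel harmony: thourathi → theirathi.
Epenthesis: no change.

theirathi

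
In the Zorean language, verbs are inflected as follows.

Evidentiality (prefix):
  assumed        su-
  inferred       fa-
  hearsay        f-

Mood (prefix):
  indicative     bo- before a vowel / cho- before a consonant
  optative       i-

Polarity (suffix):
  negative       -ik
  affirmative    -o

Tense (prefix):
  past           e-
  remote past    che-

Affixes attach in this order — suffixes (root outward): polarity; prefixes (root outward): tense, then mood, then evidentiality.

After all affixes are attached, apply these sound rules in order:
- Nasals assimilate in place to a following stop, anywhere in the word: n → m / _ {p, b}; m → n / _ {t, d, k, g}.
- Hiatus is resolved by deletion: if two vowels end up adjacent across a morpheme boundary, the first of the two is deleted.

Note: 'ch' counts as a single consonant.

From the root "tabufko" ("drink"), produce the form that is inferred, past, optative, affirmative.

Attach tense past e- → etabufko.
Attach polarity affirmative -o → etabufkoo.
Attach mood optative i- → ietabufkoo.
Attach evidentiality inferred fa- → faietabufkoo.
Nasal assimilation: no change.
Apply vowel deletion: faietabufkoo → fetabufko.

fetabufko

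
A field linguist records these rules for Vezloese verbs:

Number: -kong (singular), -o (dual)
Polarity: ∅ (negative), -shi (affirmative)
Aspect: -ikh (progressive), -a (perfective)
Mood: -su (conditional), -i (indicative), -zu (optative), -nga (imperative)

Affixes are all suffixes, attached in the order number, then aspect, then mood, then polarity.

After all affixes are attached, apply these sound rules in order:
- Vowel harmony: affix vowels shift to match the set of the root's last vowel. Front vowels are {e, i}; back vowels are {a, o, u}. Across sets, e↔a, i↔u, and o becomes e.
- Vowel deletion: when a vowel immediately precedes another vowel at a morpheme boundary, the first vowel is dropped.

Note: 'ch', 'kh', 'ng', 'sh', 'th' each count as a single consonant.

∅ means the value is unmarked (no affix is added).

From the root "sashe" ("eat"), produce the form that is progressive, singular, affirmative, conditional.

sashekengikhsishi

Attach number singular -kong → sashekong.
Attach aspect progressive -ikh → sashekongikh.
Attach mood conditional -su → sashekongikhsu.
Attach polarity affirmative -shi → sashekongikhsushi.
Apply vowel harmony: sashekongikhsushi → sashekengikhsishi.
Vowel deletion: no change.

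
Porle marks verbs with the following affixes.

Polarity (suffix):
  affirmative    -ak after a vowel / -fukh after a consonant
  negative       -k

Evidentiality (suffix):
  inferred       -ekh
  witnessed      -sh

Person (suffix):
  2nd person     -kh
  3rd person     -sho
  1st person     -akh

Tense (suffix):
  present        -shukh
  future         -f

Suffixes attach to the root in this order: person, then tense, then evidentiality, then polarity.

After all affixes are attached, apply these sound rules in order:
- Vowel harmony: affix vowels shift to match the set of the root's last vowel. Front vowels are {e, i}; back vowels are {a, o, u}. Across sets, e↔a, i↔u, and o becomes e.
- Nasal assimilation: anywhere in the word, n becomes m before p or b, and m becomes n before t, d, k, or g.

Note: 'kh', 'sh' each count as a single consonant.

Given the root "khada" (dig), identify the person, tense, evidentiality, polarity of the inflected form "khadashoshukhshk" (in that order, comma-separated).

3rd person, present, witnessed, negative

Segment: khada-sho-shukh-sh-k.
person: -sho → 3rd person.
tense: -shukh → present.
evidentiality: -sh → witnessed.
polarity: -k → negative.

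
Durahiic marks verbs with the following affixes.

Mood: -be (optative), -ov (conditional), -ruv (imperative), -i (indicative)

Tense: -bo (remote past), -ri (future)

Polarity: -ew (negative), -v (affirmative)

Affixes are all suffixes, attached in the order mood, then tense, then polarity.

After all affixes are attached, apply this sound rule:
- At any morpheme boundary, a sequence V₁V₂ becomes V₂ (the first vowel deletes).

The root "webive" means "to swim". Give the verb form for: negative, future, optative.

webiveberew

Attach mood optative -be → webivebe.
Attach tense future -ri → webiveberi.
Attach polarity negative -ew → webiveberiew.
Apply vowel deletion: webiveberiew → webiveberew.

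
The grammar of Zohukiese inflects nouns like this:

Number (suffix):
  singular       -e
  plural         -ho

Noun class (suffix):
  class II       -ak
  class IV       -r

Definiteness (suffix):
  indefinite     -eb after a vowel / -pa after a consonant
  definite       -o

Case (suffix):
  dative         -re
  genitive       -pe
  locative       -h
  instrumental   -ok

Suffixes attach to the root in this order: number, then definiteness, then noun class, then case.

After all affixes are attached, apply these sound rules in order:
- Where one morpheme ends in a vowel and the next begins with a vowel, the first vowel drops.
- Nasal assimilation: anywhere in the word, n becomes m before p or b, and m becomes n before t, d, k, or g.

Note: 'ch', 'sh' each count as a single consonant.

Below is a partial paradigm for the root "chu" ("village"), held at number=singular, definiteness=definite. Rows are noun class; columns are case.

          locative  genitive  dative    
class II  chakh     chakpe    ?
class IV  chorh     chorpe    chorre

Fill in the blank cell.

Attach number singular -e → chue.
Attach definiteness definite -o → chueo.
Attach noun class class II -ak → chueoak.
Attach case dative -re → chueoakre.
Apply vowel deletion: chueoakre → chakre.
Nasal assimilation: no change.

chakre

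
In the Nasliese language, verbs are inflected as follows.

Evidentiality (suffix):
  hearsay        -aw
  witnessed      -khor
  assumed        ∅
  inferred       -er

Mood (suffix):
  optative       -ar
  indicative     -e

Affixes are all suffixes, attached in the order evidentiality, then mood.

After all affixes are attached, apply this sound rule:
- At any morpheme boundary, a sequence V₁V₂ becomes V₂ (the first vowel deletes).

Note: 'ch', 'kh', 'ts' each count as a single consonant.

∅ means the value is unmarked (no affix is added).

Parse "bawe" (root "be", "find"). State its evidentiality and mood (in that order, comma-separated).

hearsay, indicative

Segment: be-aw-e.
evidentiality: -aw → hearsay.
mood: -e → indicative.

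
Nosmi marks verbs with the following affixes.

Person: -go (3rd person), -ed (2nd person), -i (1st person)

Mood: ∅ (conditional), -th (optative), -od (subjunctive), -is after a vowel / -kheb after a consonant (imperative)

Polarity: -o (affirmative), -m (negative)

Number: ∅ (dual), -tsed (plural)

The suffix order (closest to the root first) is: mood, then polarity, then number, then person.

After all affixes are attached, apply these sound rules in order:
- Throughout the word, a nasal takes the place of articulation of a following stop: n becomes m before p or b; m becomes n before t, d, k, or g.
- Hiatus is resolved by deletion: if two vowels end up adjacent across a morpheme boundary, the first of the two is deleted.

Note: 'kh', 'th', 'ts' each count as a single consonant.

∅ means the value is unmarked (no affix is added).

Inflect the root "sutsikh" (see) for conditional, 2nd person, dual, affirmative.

mood = conditional: zero marking, form stays sutsikh.
Attach polarity affirmative -o → sutsikho.
number = dual: zero marking, form stays sutsikho.
Attach person 2nd person -ed → sutsikhoed.
Nasal assimilation: no change.
Apply vowel deletion: sutsikhoed → sutsikhed.

sutsikhed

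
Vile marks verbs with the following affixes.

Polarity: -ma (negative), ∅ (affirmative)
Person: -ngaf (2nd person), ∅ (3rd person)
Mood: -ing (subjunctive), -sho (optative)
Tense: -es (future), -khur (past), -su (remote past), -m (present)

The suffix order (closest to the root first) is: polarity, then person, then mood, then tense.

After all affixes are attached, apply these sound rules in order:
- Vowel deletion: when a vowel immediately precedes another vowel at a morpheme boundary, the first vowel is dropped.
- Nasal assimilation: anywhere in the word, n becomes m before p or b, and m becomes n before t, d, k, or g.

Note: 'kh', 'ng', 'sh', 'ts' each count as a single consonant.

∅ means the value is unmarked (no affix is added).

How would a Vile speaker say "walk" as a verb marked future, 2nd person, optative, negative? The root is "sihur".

sihurmangafshes

Attach polarity negative -ma → sihurma.
Attach person 2nd person -ngaf → sihurmangaf.
Attach mood optative -sho → sihurmangafsho.
Attach tense future -es → sihurmangafshoes.
Apply vowel deletion: sihurmangafshoes → sihurmangafshes.
Nasal assimilation: no change.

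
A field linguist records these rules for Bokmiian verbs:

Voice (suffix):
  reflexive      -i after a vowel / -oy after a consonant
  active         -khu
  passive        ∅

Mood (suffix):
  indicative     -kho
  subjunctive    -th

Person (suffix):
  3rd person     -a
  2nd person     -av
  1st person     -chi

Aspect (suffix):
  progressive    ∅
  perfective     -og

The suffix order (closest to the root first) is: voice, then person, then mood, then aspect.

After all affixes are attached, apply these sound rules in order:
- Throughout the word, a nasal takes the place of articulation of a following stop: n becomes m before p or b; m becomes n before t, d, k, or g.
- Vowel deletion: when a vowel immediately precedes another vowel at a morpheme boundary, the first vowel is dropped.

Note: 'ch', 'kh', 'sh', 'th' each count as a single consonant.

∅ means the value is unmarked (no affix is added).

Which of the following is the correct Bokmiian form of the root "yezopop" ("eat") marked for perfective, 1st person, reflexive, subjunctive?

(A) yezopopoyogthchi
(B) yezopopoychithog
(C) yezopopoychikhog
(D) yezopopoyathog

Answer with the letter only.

B

Attach voice reflexive -oy (after consonant 'p') → yezopopoy.
Attach person 1st person -chi → yezopopoychi.
Attach mood subjunctive -th → yezopopoychith.
Attach aspect perfective -og → yezopopoychithog.
Nasal assimilation: no change.
Vowel deletion: no change.
So the correct form is yezopopoychithog, option (B).
(A) yezopopoyogthchi is wrong: it has the affixes in the wrong order.
(D) yezopopoyathog is wrong: it uses 3rd person instead of 1st person for person.
(C) yezopopoychikhog is wrong: it uses indicative instead of subjunctive for mood.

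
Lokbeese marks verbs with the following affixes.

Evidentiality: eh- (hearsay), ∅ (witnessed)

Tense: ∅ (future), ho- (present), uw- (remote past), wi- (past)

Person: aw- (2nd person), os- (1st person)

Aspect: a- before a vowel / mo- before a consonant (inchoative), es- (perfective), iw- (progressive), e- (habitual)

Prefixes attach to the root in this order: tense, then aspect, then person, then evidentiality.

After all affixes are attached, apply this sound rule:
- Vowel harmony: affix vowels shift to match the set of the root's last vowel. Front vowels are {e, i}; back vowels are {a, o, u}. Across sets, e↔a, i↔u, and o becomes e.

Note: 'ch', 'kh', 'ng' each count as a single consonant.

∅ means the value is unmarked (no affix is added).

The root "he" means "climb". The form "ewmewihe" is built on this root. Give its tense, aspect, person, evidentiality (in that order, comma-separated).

past, inchoative, 2nd person, witnessed

Segment: aw-mo-wi-he.
tense: wi- → past.
aspect: a/mo- → inchoative.
person: aw- → 2nd person.
evidentiality: ∅ → witnessed.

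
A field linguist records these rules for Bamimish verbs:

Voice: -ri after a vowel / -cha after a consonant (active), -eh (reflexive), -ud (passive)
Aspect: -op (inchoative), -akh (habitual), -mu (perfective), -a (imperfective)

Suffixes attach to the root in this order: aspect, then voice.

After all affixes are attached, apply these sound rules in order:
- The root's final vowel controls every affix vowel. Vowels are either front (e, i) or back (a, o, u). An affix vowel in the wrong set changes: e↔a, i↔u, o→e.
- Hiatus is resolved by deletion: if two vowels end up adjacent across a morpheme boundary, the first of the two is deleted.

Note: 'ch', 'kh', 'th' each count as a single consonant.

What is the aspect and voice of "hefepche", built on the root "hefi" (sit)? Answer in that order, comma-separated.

Segment: hefi-op-cha.
aspect: -op → inchoative.
voice: -ri/cha → active.

inchoative, active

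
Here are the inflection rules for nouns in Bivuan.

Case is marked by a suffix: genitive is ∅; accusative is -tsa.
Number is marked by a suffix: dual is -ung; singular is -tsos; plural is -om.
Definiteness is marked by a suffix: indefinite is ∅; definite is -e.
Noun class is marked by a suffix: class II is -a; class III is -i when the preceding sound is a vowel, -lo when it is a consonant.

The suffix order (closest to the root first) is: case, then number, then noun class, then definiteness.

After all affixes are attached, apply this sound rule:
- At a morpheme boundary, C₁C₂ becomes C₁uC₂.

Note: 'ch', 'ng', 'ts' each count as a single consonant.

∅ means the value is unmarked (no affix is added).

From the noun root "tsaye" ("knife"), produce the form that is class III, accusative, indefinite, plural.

tsayetsaomulo

Attach case accusative -tsa → tsayetsa.
Attach number plural -om → tsayetsaom.
Attach noun class class III -lo (after consonant 'm') → tsayetsaomlo.
definiteness = indefinite: zero marking, form stays tsayetsaomlo.
Apply epenthesis: tsayetsaomlo → tsayetsaomulo.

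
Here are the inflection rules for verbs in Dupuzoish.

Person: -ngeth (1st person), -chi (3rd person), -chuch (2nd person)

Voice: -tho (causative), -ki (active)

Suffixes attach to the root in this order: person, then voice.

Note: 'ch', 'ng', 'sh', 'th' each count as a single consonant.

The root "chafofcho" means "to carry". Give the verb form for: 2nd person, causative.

chafofchochuchtho

Attach person 2nd person -chuch → chafofchochuch.
Attach voice causative -tho → chafofchochuchtho.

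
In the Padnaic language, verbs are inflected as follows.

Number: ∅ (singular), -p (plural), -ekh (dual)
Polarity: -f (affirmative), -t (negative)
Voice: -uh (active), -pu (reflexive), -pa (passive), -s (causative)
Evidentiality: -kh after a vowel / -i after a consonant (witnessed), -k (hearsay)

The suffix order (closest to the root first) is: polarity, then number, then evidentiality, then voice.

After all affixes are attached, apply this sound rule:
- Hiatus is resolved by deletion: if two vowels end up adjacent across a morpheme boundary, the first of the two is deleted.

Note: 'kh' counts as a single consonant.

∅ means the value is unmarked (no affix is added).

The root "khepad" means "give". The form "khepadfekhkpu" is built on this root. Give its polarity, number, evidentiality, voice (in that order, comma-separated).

affirmative, dual, hearsay, reflexive

Segment: khepad-f-ekh-k-pu.
polarity: -f → affirmative.
number: -ekh → dual.
evidentiality: -k → hearsay.
voice: -pu → reflexive.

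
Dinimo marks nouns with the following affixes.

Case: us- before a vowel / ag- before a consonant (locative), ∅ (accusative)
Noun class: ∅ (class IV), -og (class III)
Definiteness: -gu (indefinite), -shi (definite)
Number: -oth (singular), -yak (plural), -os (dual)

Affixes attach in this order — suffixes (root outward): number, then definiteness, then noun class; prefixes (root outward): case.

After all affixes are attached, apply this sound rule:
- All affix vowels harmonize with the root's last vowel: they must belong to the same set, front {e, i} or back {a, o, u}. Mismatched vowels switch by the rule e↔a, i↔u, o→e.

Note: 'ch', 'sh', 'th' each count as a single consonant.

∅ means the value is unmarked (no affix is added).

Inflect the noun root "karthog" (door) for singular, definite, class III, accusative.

karthogothshuog

Attach number singular -oth → karthogoth.
case = accusative: zero marking, form stays karthogoth.
Attach definiteness definite -shi → karthogothshi.
Attach noun class class III -og → karthogothshiog.
Apply vowel harmony: karthogothshiog → karthogothshuog.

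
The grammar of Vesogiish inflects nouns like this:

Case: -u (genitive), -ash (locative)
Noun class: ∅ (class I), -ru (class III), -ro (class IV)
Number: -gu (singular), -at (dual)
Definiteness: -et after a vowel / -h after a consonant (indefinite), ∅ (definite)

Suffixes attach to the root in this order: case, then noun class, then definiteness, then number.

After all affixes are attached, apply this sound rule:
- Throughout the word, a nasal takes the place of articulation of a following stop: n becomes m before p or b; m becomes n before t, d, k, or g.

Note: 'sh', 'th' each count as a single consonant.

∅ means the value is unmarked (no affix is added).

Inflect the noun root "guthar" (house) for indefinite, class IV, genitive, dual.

gutharuroetat

Attach case genitive -u → gutharu.
Attach noun class class IV -ro → gutharuro.
Attach definiteness indefinite -et (after vowel 'o') → gutharuroet.
Attach number dual -at → gutharuroetat.
Nasal assimilation: no change.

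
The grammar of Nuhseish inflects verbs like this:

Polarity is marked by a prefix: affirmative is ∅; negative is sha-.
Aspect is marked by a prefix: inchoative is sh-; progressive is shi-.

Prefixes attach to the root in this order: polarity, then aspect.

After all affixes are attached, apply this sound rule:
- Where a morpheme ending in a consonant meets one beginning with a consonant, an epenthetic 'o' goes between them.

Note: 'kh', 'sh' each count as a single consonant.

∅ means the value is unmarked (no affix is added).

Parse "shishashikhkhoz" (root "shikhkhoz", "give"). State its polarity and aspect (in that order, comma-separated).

Segment: shi-sha-shikhkhoz.
polarity: sha- → negative.
aspect: shi- → progressive.

negative, progressive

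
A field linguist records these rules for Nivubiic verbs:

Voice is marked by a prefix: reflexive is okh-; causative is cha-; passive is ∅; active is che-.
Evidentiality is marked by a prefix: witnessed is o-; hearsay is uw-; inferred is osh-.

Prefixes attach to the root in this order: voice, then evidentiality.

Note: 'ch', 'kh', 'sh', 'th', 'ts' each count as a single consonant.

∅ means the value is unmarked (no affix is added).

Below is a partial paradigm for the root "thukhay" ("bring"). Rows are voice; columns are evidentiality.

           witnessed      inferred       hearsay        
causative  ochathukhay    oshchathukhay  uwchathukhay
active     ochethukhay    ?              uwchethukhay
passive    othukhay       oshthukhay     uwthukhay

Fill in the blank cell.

oshchethukhay

Attach voice active che- → chethukhay.
Attach evidentiality inferred osh- → oshchethukhay.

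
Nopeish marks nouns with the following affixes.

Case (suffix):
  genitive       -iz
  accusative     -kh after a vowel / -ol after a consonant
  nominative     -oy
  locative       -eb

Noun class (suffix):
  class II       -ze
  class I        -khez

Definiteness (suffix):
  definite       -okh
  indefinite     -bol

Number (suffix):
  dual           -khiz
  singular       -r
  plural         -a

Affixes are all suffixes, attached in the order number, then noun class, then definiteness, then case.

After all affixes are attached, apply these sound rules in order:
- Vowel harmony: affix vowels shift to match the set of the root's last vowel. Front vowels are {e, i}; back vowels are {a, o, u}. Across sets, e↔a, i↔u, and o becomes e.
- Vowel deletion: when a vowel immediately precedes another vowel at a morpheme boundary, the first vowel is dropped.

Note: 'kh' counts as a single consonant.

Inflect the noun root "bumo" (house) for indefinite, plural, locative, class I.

Attach number plural -a → bumoa.
Attach noun class class I -khez → bumoakhez.
Attach definiteness indefinite -bol → bumoakhezbol.
Attach case locative -eb → bumoakhezboleb.
Apply vowel harmony: bumoakhezboleb → bumoakhazbolab.
Apply vowel deletion: bumoakhazbolab → bumakhazbolab.

bumakhazbolab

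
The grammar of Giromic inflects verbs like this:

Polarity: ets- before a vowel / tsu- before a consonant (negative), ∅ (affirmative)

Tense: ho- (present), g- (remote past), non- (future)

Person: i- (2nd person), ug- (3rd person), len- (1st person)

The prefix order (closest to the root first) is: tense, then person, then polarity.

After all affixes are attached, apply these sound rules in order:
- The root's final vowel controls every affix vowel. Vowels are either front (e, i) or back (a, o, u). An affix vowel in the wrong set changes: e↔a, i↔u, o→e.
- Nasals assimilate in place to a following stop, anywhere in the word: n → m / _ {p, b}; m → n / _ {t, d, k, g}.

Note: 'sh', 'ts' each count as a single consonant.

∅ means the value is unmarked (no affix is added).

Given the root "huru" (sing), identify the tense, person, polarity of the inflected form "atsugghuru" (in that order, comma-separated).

remote past, 3rd person, negative

Segment: ets-ug-g-huru.
tense: g- → remote past.
person: ug- → 3rd person.
polarity: ets/tsu- → negative.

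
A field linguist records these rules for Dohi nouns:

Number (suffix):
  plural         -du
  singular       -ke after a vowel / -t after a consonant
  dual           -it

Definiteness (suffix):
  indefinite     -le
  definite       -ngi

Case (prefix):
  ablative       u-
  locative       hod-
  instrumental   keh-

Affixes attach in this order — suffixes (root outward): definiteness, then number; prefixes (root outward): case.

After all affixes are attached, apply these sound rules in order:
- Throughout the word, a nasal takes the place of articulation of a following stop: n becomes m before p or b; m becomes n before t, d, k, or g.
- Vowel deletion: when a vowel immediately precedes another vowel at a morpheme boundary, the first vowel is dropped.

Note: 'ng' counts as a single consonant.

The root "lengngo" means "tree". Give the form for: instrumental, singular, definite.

kehlengngongike

Attach definiteness definite -ngi → lengngongi.
Attach number singular -ke (after vowel 'i') → lengngongike.
Attach case instrumental keh- → kehlengngongike.
Nasal assimilation: no change.
Vowel deletion: no change.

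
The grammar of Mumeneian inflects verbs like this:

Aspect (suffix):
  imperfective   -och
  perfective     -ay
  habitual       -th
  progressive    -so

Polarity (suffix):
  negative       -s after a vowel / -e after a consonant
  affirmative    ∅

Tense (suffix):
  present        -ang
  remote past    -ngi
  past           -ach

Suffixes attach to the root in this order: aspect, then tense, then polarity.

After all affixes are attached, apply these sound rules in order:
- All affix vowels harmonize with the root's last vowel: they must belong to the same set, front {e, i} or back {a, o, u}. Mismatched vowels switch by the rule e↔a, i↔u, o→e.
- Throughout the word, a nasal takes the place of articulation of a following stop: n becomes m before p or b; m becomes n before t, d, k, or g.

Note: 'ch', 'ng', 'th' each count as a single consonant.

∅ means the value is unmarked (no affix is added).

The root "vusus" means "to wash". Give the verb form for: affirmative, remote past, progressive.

vusussongu

Attach aspect progressive -so → vususso.
Attach tense remote past -ngi → vusussongi.
polarity = affirmative: zero marking, form stays vusussongi.
Apply vowel harmony: vusussongi → vusussongu.
Nasal assimilation: no change.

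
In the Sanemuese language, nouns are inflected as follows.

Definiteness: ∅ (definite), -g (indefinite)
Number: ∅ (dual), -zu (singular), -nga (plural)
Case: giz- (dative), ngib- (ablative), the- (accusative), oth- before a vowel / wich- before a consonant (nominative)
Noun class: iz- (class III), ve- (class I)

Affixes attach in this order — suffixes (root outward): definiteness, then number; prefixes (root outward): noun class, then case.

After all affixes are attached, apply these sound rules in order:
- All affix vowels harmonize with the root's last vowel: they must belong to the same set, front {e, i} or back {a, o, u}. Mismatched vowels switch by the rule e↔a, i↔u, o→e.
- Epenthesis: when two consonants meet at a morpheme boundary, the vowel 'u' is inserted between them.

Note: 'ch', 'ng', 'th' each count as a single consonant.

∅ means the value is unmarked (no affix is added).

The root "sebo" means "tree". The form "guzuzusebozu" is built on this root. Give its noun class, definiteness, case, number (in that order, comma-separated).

Segment: giz-iz-sebo-zu.
noun class: iz- → class III.
definiteness: ∅ → definite.
case: giz- → dative.
number: -zu → singular.

class III, definite, dative, singular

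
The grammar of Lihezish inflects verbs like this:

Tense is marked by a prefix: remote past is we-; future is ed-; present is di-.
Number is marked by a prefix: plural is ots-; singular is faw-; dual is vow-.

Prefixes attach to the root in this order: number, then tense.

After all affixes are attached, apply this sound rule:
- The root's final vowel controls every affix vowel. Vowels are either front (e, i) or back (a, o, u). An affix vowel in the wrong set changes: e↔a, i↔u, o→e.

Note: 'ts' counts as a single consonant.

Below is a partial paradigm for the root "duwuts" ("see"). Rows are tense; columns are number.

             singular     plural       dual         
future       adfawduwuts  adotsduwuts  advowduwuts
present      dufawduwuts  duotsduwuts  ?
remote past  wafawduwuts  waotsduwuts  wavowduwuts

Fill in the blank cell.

duvowduwuts

Attach number dual vow- → vowduwuts.
Attach tense present di- → divowduwuts.
Apply vowel harmony: divowduwuts → duvowduwuts.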